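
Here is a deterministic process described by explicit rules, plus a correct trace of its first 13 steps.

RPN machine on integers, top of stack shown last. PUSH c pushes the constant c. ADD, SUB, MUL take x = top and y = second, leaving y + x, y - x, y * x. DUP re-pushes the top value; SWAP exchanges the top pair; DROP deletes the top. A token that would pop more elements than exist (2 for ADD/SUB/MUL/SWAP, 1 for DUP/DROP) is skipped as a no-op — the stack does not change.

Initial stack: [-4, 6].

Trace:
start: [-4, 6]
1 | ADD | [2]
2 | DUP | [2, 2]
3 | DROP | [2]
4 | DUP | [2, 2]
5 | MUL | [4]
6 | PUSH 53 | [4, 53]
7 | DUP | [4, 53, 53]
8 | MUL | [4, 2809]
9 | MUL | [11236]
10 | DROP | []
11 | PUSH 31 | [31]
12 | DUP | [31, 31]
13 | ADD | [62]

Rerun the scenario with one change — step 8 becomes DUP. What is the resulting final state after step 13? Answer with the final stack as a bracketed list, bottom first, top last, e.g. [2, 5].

(re-executing from step 8 with the substitution; state before step 8: [4, 53, 53])
8 | DUP | [4, 53, 53, 53]
9 | MUL | [4, 53, 2809]
10 | DROP | [4, 53]
11 | PUSH 31 | [4, 53, 31]
12 | DUP | [4, 53, 31, 31]
13 | ADD | [4, 53, 62]

[4, 53, 62]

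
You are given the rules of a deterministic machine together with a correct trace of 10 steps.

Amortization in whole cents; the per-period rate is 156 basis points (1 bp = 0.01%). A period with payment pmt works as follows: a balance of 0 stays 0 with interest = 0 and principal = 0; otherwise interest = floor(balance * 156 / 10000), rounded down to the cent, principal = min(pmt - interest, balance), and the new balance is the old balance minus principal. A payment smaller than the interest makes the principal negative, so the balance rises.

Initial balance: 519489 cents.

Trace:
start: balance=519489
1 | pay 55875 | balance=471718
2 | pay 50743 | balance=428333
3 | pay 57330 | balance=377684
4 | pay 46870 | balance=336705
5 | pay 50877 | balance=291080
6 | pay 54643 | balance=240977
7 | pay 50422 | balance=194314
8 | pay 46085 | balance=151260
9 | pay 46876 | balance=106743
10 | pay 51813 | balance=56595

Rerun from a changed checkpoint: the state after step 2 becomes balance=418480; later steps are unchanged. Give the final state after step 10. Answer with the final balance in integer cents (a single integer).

45444

state after step 2 := balance=418480
3 | pay 57330 | balance=367678
4 | pay 46870 | balance=326543
5 | pay 50877 | balance=280760
6 | pay 54643 | balance=230496
7 | pay 50422 | balance=183669
8 | pay 46085 | balance=140449
9 | pay 46876 | balance=95764
10 | pay 51813 | balance=45444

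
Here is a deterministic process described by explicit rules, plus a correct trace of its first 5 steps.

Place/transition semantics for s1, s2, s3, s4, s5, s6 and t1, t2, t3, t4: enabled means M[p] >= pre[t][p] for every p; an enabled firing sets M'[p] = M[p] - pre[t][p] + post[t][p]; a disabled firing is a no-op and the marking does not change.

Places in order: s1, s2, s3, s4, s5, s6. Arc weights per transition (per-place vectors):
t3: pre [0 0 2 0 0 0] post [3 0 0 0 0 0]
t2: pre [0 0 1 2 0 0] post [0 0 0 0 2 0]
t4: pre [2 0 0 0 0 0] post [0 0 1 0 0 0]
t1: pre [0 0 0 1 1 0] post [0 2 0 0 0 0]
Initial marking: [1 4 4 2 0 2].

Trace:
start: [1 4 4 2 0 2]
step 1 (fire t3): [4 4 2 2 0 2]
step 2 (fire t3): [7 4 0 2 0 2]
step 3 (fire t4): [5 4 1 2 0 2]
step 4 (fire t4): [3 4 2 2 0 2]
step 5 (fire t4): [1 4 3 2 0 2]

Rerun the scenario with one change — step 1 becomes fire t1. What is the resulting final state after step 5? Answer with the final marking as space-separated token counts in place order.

(re-executing from step 1 with the substitution; state before step 1: [1 4 4 2 0 2])
step 1 (fire t1): [1 4 4 2 0 2]
step 2 (fire t3): [4 4 2 2 0 2]
step 3 (fire t4): [2 4 3 2 0 2]
step 4 (fire t4): [0 4 4 2 0 2]
step 5 (fire t4): [0 4 4 2 0 2]

0 4 4 2 0 2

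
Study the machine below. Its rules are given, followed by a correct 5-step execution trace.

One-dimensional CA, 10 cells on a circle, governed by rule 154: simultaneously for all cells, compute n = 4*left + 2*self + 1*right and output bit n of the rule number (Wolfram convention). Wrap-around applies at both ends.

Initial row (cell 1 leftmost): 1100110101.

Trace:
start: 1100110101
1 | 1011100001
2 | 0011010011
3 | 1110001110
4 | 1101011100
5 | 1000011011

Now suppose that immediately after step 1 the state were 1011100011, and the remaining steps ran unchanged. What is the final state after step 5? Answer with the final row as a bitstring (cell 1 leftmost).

state after step 1 := 1011100011
2 | 0011010111
3 | 1110000110
4 | 1101001100
5 | 1000111011

1000111011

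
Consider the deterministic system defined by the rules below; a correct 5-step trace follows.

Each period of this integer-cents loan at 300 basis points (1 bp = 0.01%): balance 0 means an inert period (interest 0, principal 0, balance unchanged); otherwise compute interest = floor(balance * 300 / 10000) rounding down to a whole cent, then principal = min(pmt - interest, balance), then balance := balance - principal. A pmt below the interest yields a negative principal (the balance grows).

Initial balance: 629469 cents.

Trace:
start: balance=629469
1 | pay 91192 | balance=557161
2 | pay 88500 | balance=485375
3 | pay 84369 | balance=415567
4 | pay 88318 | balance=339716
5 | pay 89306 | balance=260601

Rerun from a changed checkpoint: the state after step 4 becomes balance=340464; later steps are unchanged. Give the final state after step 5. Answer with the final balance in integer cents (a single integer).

261371

state after step 4 := balance=340464
5 | pay 89306 | balance=261371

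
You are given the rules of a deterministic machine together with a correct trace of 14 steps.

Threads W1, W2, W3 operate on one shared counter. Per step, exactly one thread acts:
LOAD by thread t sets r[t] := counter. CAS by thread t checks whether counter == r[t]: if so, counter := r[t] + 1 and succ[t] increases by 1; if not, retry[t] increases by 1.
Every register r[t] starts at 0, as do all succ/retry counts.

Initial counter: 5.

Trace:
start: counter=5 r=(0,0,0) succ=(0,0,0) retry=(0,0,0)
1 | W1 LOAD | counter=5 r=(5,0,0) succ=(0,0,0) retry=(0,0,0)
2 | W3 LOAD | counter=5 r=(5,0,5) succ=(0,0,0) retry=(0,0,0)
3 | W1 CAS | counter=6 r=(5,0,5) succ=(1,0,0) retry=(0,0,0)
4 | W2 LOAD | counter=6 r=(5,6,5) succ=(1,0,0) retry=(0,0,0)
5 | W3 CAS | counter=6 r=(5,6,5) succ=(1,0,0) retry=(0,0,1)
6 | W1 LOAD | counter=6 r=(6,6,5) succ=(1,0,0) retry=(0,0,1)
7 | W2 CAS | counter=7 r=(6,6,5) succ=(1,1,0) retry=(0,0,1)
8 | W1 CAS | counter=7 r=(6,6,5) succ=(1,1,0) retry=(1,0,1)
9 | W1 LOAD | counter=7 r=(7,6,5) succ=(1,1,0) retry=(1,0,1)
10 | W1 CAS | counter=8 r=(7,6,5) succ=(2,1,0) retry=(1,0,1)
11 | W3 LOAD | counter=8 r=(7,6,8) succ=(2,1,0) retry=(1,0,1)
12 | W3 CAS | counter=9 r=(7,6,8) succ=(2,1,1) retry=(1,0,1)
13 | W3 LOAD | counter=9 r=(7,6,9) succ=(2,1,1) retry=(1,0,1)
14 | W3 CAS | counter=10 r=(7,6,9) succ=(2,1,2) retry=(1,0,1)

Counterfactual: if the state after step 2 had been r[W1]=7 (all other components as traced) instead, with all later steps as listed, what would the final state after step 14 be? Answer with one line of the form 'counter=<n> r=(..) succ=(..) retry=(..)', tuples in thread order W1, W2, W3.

state after step 2 := counter=5 r=(7,0,5) succ=(0,0,0) retry=(0,0,0)
3 | W1 CAS | counter=5 r=(7,0,5) succ=(0,0,0) retry=(1,0,0)
4 | W2 LOAD | counter=5 r=(7,5,5) succ=(0,0,0) retry=(1,0,0)
5 | W3 CAS | counter=6 r=(7,5,5) succ=(0,0,1) retry=(1,0,0)
6 | W1 LOAD | counter=6 r=(6,5,5) succ=(0,0,1) retry=(1,0,0)
7 | W2 CAS | counter=6 r=(6,5,5) succ=(0,0,1) retry=(1,1,0)
8 | W1 CAS | counter=7 r=(6,5,5) succ=(1,0,1) retry=(1,1,0)
9 | W1 LOAD | counter=7 r=(7,5,5) succ=(1,0,1) retry=(1,1,0)
10 | W1 CAS | counter=8 r=(7,5,5) succ=(2,0,1) retry=(1,1,0)
11 | W3 LOAD | counter=8 r=(7,5,8) succ=(2,0,1) retry=(1,1,0)
12 | W3 CAS | counter=9 r=(7,5,8) succ=(2,0,2) retry=(1,1,0)
13 | W3 LOAD | counter=9 r=(7,5,9) succ=(2,0,2) retry=(1,1,0)
14 | W3 CAS | counter=10 r=(7,5,9) succ=(2,0,3) retry=(1,1,0)

counter=10 r=(7,5,9) succ=(2,0,3) retry=(1,1,0)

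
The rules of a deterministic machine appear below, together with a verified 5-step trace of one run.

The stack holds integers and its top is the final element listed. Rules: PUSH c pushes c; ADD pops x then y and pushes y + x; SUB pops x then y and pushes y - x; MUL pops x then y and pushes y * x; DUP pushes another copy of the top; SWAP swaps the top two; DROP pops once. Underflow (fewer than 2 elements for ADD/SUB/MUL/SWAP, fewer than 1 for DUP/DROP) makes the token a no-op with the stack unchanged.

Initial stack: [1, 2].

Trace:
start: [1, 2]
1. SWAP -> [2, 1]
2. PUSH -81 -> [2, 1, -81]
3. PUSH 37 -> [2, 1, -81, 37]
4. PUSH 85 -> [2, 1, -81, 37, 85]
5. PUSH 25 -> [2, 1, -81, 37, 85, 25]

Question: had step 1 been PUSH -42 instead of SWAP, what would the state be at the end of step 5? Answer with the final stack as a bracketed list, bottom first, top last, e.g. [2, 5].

[1, 2, -42, -81, 37, 85, 25]

(re-executing from step 1 with the substitution; state before step 1: [1, 2])
1. PUSH -42 -> [1, 2, -42]
2. PUSH -81 -> [1, 2, -42, -81]
3. PUSH 37 -> [1, 2, -42, -81, 37]
4. PUSH 85 -> [1, 2, -42, -81, 37, 85]
5. PUSH 25 -> [1, 2, -42, -81, 37, 85, 25]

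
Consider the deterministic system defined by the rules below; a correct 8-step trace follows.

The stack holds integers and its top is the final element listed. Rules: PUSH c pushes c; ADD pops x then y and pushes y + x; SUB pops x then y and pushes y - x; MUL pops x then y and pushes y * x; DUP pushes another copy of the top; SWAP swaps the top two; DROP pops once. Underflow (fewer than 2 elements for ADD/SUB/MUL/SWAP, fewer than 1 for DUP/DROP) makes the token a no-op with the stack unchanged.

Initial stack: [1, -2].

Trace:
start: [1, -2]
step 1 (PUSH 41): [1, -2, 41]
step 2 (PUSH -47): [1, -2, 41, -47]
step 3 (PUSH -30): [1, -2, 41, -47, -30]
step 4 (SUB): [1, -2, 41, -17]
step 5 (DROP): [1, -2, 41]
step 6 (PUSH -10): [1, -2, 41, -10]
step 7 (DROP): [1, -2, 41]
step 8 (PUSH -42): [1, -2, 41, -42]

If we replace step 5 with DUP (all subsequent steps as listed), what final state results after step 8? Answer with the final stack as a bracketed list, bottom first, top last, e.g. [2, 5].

[1, -2, 41, -17, -17, -42]

(re-executing from step 5 with the substitution; state before step 5: [1, -2, 41, -17])
step 5 (DUP): [1, -2, 41, -17, -17]
step 6 (PUSH -10): [1, -2, 41, -17, -17, -10]
step 7 (DROP): [1, -2, 41, -17, -17]
step 8 (PUSH -42): [1, -2, 41, -17, -17, -42]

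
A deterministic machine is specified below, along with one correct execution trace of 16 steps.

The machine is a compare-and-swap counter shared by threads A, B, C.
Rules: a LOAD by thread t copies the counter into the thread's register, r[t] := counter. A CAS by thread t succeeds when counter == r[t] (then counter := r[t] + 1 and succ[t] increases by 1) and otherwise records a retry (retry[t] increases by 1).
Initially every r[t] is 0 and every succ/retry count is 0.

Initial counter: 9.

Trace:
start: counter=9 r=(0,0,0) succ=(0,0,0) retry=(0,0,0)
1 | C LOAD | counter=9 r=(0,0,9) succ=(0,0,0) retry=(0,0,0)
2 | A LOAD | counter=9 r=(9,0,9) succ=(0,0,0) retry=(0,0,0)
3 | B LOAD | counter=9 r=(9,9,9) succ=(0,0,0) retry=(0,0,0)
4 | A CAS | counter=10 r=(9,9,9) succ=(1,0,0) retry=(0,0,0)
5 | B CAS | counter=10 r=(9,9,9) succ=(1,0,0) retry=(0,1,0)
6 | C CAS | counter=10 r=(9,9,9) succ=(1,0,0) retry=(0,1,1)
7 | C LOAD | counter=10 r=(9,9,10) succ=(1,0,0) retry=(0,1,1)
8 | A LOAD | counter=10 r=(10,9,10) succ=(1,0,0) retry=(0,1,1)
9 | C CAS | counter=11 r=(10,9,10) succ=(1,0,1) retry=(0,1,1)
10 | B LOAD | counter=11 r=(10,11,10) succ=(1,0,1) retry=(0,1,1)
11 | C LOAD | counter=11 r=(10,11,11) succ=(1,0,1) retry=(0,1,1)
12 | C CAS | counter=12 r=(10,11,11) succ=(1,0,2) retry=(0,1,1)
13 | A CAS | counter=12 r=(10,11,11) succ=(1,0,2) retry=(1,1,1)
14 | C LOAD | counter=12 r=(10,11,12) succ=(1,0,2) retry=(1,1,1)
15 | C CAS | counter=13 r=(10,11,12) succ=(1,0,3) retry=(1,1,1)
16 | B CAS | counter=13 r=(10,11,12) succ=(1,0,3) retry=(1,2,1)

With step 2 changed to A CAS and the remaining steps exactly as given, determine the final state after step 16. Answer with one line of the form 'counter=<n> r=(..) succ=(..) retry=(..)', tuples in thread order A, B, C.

(re-executing from step 2 with the substitution; state before step 2: counter=9 r=(0,0,9) succ=(0,0,0) retry=(0,0,0))
2 | A CAS | counter=9 r=(0,0,9) succ=(0,0,0) retry=(1,0,0)
3 | B LOAD | counter=9 r=(0,9,9) succ=(0,0,0) retry=(1,0,0)
4 | A CAS | counter=9 r=(0,9,9) succ=(0,0,0) retry=(2,0,0)
5 | B CAS | counter=10 r=(0,9,9) succ=(0,1,0) retry=(2,0,0)
6 | C CAS | counter=10 r=(0,9,9) succ=(0,1,0) retry=(2,0,1)
7 | C LOAD | counter=10 r=(0,9,10) succ=(0,1,0) retry=(2,0,1)
8 | A LOAD | counter=10 r=(10,9,10) succ=(0,1,0) retry=(2,0,1)
9 | C CAS | counter=11 r=(10,9,10) succ=(0,1,1) retry=(2,0,1)
10 | B LOAD | counter=11 r=(10,11,10) succ=(0,1,1) retry=(2,0,1)
11 | C LOAD | counter=11 r=(10,11,11) succ=(0,1,1) retry=(2,0,1)
12 | C CAS | counter=12 r=(10,11,11) succ=(0,1,2) retry=(2,0,1)
13 | A CAS | counter=12 r=(10,11,11) succ=(0,1,2) retry=(3,0,1)
14 | C LOAD | counter=12 r=(10,11,12) succ=(0,1,2) retry=(3,0,1)
15 | C CAS | counter=13 r=(10,11,12) succ=(0,1,3) retry=(3,0,1)
16 | B CAS | counter=13 r=(10,11,12) succ=(0,1,3) retry=(3,1,1)

counter=13 r=(10,11,12) succ=(0,1,3) retry=(3,1,1)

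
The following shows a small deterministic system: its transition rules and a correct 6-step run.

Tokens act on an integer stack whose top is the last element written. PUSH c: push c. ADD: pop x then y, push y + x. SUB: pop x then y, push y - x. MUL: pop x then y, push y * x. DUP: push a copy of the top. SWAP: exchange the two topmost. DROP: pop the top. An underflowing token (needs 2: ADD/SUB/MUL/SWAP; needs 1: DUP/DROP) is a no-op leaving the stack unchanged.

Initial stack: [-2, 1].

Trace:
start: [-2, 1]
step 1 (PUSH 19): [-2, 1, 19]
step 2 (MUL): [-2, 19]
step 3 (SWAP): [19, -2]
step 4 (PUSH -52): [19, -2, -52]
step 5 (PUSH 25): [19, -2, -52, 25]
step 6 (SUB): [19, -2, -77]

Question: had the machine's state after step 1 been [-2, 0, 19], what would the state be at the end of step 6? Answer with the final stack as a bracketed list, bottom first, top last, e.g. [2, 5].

state after step 1 := [-2, 0, 19]
step 2 (MUL): [-2, 0]
step 3 (SWAP): [0, -2]
step 4 (PUSH -52): [0, -2, -52]
step 5 (PUSH 25): [0, -2, -52, 25]
step 6 (SUB): [0, -2, -77]

[0, -2, -77]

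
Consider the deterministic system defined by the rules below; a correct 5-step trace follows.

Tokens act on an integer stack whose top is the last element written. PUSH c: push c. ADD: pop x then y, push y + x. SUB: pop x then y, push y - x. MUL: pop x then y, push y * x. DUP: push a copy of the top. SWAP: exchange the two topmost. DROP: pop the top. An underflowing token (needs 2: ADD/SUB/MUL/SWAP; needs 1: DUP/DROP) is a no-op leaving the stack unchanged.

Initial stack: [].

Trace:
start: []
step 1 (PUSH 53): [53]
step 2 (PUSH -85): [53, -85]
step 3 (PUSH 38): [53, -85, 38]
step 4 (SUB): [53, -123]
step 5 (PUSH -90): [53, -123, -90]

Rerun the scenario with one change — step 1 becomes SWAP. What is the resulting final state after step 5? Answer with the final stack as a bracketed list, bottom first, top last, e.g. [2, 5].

[-123, -90]

(re-executing from step 1 with the substitution; state before step 1: [])
step 1 (SWAP): []
step 2 (PUSH -85): [-85]
step 3 (PUSH 38): [-85, 38]
step 4 (SUB): [-123]
step 5 (PUSH -90): [-123, -90]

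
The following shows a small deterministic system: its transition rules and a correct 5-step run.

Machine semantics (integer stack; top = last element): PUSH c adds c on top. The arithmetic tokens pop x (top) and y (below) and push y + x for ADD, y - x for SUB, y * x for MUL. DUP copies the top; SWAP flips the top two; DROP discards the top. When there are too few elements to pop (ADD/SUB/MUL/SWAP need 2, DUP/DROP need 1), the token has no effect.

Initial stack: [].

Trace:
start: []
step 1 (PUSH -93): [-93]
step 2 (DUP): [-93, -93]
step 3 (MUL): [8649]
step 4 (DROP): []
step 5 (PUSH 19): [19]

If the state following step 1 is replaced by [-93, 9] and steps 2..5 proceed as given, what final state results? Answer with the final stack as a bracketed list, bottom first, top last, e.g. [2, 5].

state after step 1 := [-93, 9]
step 2 (DUP): [-93, 9, 9]
step 3 (MUL): [-93, 81]
step 4 (DROP): [-93]
step 5 (PUSH 19): [-93, 19]

[-93, 19]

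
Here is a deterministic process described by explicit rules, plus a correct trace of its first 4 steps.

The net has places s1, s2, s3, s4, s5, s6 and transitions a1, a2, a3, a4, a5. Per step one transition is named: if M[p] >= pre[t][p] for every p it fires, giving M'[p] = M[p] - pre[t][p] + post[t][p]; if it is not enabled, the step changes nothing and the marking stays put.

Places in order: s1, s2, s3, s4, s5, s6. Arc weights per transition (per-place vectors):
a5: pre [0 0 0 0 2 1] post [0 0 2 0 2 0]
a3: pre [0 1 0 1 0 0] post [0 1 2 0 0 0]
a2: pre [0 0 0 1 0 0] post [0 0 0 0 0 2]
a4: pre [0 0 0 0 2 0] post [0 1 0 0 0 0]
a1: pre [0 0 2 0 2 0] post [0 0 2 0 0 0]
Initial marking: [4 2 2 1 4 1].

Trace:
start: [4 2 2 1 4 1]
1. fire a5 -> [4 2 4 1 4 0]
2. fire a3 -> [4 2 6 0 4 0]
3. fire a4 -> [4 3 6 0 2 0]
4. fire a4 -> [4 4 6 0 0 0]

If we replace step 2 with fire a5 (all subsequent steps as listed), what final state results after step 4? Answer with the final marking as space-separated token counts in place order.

4 4 4 1 0 0

(re-executing from step 2 with the substitution; state before step 2: [4 2 4 1 4 0])
2. fire a5 -> [4 2 4 1 4 0]
3. fire a4 -> [4 3 4 1 2 0]
4. fire a4 -> [4 4 4 1 0 0]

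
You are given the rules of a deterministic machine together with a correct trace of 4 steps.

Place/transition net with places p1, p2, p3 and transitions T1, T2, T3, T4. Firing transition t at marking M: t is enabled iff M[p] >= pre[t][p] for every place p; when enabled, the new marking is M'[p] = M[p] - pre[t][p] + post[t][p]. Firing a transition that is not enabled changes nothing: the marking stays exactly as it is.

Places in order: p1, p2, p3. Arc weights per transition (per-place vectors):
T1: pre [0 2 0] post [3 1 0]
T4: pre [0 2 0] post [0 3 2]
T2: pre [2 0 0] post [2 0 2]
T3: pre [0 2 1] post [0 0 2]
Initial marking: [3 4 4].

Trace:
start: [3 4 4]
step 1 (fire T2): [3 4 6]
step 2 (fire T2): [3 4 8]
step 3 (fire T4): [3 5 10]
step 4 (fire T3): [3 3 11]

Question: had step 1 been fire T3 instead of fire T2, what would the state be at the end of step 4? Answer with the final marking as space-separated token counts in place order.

3 1 10

(re-executing from step 1 with the substitution; state before step 1: [3 4 4])
step 1 (fire T3): [3 2 5]
step 2 (fire T2): [3 2 7]
step 3 (fire T4): [3 3 9]
step 4 (fire T3): [3 1 10]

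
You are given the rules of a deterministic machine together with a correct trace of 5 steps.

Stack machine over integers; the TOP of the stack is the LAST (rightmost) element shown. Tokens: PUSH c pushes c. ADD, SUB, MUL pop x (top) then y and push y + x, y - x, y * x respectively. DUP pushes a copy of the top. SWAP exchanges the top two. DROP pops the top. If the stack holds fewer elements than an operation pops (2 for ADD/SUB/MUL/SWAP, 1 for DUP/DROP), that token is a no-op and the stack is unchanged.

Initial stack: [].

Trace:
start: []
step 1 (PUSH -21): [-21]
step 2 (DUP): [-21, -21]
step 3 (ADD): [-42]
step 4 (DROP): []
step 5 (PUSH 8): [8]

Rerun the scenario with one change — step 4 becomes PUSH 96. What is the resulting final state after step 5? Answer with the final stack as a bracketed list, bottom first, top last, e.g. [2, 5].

[-42, 96, 8]

(re-executing from step 4 with the substitution; state before step 4: [-42])
step 4 (PUSH 96): [-42, 96]
step 5 (PUSH 8): [-42, 96, 8]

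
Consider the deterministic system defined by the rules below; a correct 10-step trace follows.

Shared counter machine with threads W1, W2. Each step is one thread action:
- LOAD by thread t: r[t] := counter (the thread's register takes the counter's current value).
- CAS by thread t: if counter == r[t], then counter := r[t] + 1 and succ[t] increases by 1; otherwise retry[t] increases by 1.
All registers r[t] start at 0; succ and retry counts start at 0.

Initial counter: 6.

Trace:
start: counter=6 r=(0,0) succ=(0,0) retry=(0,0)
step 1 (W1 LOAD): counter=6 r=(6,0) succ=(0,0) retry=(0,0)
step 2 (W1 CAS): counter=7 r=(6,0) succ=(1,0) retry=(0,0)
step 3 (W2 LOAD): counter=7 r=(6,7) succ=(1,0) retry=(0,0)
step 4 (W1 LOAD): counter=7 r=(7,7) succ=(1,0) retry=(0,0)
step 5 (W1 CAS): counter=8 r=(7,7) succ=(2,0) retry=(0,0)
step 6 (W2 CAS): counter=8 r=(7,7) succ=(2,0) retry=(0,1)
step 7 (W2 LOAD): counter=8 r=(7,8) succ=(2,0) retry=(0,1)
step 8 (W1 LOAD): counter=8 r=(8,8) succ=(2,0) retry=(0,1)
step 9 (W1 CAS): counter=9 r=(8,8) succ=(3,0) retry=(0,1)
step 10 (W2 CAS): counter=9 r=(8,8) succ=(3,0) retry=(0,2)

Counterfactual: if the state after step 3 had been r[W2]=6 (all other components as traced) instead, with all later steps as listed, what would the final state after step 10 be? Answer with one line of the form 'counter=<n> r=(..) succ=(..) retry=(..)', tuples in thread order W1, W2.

state after step 3 := counter=7 r=(6,6) succ=(1,0) retry=(0,0)
step 4 (W1 LOAD): counter=7 r=(7,6) succ=(1,0) retry=(0,0)
step 5 (W1 CAS): counter=8 r=(7,6) succ=(2,0) retry=(0,0)
step 6 (W2 CAS): counter=8 r=(7,6) succ=(2,0) retry=(0,1)
step 7 (W2 LOAD): counter=8 r=(7,8) succ=(2,0) retry=(0,1)
step 8 (W1 LOAD): counter=8 r=(8,8) succ=(2,0) retry=(0,1)
step 9 (W1 CAS): counter=9 r=(8,8) succ=(3,0) retry=(0,1)
step 10 (W2 CAS): counter=9 r=(8,8) succ=(3,0) retry=(0,2)

counter=9 r=(8,8) succ=(3,0) retry=(0,2)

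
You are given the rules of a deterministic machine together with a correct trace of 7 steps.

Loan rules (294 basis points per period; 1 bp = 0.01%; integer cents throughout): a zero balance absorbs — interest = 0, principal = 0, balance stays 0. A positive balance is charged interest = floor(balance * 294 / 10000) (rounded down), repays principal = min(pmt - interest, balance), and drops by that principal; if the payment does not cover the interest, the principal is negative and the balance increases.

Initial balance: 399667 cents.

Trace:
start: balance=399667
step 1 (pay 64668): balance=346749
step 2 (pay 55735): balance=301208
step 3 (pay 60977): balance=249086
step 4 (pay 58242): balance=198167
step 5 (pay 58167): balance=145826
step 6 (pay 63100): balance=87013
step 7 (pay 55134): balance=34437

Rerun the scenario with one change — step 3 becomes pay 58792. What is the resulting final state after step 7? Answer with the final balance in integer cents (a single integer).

36890

(re-executing from step 3 with the substitution; state before step 3: balance=301208)
step 3 (pay 58792): balance=251271
step 4 (pay 58242): balance=200416
step 5 (pay 58167): balance=148141
step 6 (pay 63100): balance=89396
step 7 (pay 55134): balance=36890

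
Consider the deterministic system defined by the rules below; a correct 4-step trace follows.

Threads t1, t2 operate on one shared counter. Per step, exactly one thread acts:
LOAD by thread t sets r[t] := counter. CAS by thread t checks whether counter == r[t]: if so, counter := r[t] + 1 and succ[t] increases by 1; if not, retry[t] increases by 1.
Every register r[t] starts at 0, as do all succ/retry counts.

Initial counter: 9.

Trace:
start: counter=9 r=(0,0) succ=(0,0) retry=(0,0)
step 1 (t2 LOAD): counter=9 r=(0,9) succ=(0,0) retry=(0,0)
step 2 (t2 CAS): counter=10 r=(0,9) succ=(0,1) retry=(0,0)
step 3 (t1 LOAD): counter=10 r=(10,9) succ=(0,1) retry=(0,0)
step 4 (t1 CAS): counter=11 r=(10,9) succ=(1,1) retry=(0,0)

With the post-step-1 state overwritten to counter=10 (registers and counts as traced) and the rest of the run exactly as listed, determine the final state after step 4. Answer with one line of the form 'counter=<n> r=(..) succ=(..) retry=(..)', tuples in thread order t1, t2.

state after step 1 := counter=10 r=(0,9) succ=(0,0) retry=(0,0)
step 2 (t2 CAS): counter=10 r=(0,9) succ=(0,0) retry=(0,1)
step 3 (t1 LOAD): counter=10 r=(10,9) succ=(0,0) retry=(0,1)
step 4 (t1 CAS): counter=11 r=(10,9) succ=(1,0) retry=(0,1)

counter=11 r=(10,9) succ=(1,0) retry=(0,1)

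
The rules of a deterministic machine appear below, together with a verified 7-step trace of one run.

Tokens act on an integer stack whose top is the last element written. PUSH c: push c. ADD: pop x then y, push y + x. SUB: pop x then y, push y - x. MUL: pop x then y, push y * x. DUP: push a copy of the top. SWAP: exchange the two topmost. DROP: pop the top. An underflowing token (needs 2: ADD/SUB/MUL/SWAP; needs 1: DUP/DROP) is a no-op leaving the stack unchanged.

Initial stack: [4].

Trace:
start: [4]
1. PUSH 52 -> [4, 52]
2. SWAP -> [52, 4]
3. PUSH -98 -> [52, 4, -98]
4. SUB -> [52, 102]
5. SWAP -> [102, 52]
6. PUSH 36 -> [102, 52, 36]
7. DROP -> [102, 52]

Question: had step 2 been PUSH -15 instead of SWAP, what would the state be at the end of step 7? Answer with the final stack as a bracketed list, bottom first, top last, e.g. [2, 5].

(re-executing from step 2 with the substitution; state before step 2: [4, 52])
2. PUSH -15 -> [4, 52, -15]
3. PUSH -98 -> [4, 52, -15, -98]
4. SUB -> [4, 52, 83]
5. SWAP -> [4, 83, 52]
6. PUSH 36 -> [4, 83, 52, 36]
7. DROP -> [4, 83, 52]

[4, 83, 52]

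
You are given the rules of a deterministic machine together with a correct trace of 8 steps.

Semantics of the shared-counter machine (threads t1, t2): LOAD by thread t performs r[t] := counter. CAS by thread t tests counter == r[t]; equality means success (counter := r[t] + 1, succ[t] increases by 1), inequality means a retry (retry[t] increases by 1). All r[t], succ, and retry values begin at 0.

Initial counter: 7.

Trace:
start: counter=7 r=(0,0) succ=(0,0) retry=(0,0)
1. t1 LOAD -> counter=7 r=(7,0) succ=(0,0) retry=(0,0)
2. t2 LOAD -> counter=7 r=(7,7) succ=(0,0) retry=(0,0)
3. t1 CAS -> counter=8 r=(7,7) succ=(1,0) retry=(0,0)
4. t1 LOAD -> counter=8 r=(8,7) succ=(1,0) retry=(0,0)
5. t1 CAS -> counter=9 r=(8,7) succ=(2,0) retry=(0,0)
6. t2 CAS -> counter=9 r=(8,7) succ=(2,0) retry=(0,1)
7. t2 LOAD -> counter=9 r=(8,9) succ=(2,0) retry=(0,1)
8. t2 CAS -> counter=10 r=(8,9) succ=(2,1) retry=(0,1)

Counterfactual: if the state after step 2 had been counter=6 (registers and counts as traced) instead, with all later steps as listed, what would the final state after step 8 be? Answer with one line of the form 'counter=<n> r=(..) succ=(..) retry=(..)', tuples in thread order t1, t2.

state after step 2 := counter=6 r=(7,7) succ=(0,0) retry=(0,0)
3. t1 CAS -> counter=6 r=(7,7) succ=(0,0) retry=(1,0)
4. t1 LOAD -> counter=6 r=(6,7) succ=(0,0) retry=(1,0)
5. t1 CAS -> counter=7 r=(6,7) succ=(1,0) retry=(1,0)
6. t2 CAS -> counter=8 r=(6,7) succ=(1,1) retry=(1,0)
7. t2 LOAD -> counter=8 r=(6,8) succ=(1,1) retry=(1,0)
8. t2 CAS -> counter=9 r=(6,8) succ=(1,2) retry=(1,0)

counter=9 r=(6,8) succ=(1,2) retry=(1,0)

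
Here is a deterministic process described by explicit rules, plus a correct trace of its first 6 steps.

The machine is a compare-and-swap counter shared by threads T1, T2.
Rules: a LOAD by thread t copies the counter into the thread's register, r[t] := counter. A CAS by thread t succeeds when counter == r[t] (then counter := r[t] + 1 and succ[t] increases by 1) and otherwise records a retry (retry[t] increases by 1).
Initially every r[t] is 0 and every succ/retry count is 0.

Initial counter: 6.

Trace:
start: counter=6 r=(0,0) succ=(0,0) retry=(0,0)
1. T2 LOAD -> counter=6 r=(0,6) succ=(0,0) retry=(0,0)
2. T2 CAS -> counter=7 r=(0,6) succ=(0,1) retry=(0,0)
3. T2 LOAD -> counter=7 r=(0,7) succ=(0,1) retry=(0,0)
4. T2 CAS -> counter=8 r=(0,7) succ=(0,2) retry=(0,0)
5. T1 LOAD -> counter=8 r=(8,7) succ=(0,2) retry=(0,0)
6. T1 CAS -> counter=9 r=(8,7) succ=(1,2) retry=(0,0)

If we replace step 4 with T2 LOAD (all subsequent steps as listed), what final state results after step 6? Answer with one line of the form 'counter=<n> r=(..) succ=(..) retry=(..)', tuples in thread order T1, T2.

counter=8 r=(7,7) succ=(1,1) retry=(0,0)

(re-executing from step 4 with the substitution; state before step 4: counter=7 r=(0,7) succ=(0,1) retry=(0,0))
4. T2 LOAD -> counter=7 r=(0,7) succ=(0,1) retry=(0,0)
5. T1 LOAD -> counter=7 r=(7,7) succ=(0,1) retry=(0,0)
6. T1 CAS -> counter=8 r=(7,7) succ=(1,1) retry=(0,0)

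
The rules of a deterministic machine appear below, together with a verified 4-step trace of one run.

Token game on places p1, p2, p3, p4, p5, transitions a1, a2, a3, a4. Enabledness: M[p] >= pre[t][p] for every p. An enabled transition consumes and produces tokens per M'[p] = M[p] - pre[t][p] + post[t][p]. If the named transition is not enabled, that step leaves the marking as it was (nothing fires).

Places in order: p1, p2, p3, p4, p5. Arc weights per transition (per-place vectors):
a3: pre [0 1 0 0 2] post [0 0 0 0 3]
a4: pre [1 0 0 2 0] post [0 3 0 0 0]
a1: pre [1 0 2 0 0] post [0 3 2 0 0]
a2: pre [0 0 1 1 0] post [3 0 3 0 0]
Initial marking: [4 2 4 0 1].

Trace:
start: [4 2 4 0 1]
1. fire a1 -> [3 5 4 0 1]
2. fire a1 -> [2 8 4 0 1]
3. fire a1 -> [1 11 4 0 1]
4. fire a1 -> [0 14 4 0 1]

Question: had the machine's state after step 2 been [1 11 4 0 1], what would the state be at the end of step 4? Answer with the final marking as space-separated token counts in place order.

state after step 2 := [1 11 4 0 1]
3. fire a1 -> [0 14 4 0 1]
4. fire a1 -> [0 14 4 0 1]

0 14 4 0 1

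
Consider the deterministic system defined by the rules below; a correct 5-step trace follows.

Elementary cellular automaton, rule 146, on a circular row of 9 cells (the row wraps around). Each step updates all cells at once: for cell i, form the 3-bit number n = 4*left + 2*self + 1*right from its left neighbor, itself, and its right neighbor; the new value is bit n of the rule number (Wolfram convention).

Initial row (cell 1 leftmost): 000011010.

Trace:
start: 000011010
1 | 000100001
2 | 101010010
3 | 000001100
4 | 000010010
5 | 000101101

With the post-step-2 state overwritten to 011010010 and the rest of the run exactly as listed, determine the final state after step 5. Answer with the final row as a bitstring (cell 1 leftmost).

101101000

state after step 2 := 011010010
3 | 100001101
4 | 010010000
5 | 101101000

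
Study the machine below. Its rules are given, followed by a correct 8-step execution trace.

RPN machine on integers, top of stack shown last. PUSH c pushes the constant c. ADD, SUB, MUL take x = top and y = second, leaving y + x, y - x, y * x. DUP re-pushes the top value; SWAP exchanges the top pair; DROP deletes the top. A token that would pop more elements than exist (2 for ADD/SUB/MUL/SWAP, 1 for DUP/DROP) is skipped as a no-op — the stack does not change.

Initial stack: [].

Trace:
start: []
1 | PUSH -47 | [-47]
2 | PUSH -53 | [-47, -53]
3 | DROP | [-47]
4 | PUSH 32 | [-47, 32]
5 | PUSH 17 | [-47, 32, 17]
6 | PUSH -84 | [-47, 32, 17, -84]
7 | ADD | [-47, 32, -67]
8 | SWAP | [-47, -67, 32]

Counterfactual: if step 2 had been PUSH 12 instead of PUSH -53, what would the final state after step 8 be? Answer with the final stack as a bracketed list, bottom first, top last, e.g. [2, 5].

(re-executing from step 2 with the substitution; state before step 2: [-47])
2 | PUSH 12 | [-47, 12]
3 | DROP | [-47]
4 | PUSH 32 | [-47, 32]
5 | PUSH 17 | [-47, 32, 17]
6 | PUSH -84 | [-47, 32, 17, -84]
7 | ADD | [-47, 32, -67]
8 | SWAP | [-47, -67, 32]

[-47, -67, 32]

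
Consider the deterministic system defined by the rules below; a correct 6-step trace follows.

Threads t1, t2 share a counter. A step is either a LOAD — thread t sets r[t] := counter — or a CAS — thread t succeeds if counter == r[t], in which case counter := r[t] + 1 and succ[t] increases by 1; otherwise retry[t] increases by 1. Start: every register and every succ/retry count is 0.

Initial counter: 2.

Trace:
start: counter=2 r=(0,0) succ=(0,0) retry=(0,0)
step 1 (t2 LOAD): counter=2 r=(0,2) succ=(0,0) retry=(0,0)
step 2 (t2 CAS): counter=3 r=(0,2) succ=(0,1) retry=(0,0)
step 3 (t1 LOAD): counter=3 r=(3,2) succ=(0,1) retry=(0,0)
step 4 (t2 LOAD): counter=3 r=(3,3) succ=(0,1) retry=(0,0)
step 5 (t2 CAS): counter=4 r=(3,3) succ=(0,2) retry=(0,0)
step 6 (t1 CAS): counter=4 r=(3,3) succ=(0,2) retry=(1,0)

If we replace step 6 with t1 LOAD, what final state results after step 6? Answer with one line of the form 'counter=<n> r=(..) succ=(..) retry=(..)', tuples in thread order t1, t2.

(re-executing from step 6 with the substitution; state before step 6: counter=4 r=(3,3) succ=(0,2) retry=(0,0))
step 6 (t1 LOAD): counter=4 r=(4,3) succ=(0,2) retry=(0,0)

counter=4 r=(4,3) succ=(0,2) retry=(0,0)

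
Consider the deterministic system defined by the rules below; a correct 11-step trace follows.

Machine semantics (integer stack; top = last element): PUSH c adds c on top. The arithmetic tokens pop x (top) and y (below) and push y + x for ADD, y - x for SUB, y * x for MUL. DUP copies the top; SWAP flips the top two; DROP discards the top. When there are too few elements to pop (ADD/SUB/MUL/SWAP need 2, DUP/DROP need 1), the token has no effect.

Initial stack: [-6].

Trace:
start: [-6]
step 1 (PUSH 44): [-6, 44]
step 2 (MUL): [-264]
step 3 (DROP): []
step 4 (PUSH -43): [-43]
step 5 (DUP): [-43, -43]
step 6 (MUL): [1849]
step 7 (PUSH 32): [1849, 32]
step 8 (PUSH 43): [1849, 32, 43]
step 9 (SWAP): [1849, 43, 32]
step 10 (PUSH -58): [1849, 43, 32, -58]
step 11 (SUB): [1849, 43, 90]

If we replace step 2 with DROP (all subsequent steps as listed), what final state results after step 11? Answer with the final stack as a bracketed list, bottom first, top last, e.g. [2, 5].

[1849, 43, 90]

(re-executing from step 2 with the substitution; state before step 2: [-6, 44])
step 2 (DROP): [-6]
step 3 (DROP): []
step 4 (PUSH -43): [-43]
step 5 (DUP): [-43, -43]
step 6 (MUL): [1849]
step 7 (PUSH 32): [1849, 32]
step 8 (PUSH 43): [1849, 32, 43]
step 9 (SWAP): [1849, 43, 32]
step 10 (PUSH -58): [1849, 43, 32, -58]
step 11 (SUB): [1849, 43, 90]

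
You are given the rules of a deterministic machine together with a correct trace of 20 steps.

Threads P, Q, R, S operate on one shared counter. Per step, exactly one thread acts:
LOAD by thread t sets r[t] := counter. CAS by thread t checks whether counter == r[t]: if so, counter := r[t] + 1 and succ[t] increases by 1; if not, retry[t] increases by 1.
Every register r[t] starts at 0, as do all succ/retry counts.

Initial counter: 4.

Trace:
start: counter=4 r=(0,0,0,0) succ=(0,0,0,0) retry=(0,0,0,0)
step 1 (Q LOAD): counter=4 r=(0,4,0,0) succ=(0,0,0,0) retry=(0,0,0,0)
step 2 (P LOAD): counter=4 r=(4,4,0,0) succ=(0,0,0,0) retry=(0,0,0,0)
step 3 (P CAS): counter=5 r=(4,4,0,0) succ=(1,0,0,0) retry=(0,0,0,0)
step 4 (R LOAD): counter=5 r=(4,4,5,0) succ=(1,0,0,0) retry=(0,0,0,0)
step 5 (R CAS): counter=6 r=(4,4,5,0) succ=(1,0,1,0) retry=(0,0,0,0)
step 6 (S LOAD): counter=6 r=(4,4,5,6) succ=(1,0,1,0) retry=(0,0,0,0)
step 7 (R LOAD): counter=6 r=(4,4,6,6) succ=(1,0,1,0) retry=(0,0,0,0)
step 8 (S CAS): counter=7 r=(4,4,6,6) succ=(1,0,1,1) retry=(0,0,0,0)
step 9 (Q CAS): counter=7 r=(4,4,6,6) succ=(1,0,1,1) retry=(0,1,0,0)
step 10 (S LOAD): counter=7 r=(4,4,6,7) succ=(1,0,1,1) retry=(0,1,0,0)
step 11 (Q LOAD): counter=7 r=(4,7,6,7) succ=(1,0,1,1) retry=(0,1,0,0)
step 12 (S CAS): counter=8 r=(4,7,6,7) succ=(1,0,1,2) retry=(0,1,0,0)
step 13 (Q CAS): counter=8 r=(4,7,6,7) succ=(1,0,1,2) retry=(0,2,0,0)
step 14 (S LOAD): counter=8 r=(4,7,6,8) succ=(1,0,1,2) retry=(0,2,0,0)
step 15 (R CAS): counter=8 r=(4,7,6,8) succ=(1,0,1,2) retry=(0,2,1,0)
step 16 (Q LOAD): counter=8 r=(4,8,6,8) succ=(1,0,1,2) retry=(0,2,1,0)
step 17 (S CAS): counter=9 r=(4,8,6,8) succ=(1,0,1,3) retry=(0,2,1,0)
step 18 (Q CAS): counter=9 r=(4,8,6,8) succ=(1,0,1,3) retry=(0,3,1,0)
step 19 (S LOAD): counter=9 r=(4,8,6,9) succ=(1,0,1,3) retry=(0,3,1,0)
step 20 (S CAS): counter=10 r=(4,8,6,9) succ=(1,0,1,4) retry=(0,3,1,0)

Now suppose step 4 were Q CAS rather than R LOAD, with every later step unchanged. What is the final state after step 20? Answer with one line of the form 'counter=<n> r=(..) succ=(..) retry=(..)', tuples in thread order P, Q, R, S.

(re-executing from step 4 with the substitution; state before step 4: counter=5 r=(4,4,0,0) succ=(1,0,0,0) retry=(0,0,0,0))
step 4 (Q CAS): counter=5 r=(4,4,0,0) succ=(1,0,0,0) retry=(0,1,0,0)
step 5 (R CAS): counter=5 r=(4,4,0,0) succ=(1,0,0,0) retry=(0,1,1,0)
step 6 (S LOAD): counter=5 r=(4,4,0,5) succ=(1,0,0,0) retry=(0,1,1,0)
step 7 (R LOAD): counter=5 r=(4,4,5,5) succ=(1,0,0,0) retry=(0,1,1,0)
step 8 (S CAS): counter=6 r=(4,4,5,5) succ=(1,0,0,1) retry=(0,1,1,0)
step 9 (Q CAS): counter=6 r=(4,4,5,5) succ=(1,0,0,1) retry=(0,2,1,0)
step 10 (S LOAD): counter=6 r=(4,4,5,6) succ=(1,0,0,1) retry=(0,2,1,0)
step 11 (Q LOAD): counter=6 r=(4,6,5,6) succ=(1,0,0,1) retry=(0,2,1,0)
step 12 (S CAS): counter=7 r=(4,6,5,6) succ=(1,0,0,2) retry=(0,2,1,0)
step 13 (Q CAS): counter=7 r=(4,6,5,6) succ=(1,0,0,2) retry=(0,3,1,0)
step 14 (S LOAD): counter=7 r=(4,6,5,7) succ=(1,0,0,2) retry=(0,3,1,0)
step 15 (R CAS): counter=7 r=(4,6,5,7) succ=(1,0,0,2) retry=(0,3,2,0)
step 16 (Q LOAD): counter=7 r=(4,7,5,7) succ=(1,0,0,2) retry=(0,3,2,0)
step 17 (S CAS): counter=8 r=(4,7,5,7) succ=(1,0,0,3) retry=(0,3,2,0)
step 18 (Q CAS): counter=8 r=(4,7,5,7) succ=(1,0,0,3) retry=(0,4,2,0)
step 19 (S LOAD): counter=8 r=(4,7,5,8) succ=(1,0,0,3) retry=(0,4,2,0)
step 20 (S CAS): counter=9 r=(4,7,5,8) succ=(1,0,0,4) retry=(0,4,2,0)

counter=9 r=(4,7,5,8) succ=(1,0,0,4) retry=(0,4,2,0)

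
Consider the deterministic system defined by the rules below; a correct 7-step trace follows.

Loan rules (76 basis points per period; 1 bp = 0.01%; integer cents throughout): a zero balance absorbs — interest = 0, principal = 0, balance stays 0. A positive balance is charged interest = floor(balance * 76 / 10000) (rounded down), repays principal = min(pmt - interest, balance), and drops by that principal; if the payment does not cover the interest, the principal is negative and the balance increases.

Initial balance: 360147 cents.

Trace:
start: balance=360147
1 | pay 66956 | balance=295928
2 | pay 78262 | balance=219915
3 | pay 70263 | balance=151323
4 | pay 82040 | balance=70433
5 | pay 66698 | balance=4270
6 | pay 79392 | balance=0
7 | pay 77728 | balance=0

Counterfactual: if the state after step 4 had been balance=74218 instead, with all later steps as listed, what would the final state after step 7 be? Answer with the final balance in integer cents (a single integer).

state after step 4 := balance=74218
5 | pay 66698 | balance=8084
6 | pay 79392 | balance=0
7 | pay 77728 | balance=0

0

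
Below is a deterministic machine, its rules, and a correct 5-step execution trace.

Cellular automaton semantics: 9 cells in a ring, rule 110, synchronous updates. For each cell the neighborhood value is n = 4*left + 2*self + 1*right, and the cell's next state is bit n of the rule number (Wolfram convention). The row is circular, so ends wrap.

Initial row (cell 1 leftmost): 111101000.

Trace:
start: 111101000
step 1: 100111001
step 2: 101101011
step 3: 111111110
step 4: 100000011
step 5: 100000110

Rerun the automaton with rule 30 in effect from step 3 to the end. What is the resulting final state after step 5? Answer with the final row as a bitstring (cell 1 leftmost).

(re-executing steps 3..5 under rule 30; state before step 3: 101101011)
step 3: 001001010
step 4: 011111011
step 5: 010000010

010000010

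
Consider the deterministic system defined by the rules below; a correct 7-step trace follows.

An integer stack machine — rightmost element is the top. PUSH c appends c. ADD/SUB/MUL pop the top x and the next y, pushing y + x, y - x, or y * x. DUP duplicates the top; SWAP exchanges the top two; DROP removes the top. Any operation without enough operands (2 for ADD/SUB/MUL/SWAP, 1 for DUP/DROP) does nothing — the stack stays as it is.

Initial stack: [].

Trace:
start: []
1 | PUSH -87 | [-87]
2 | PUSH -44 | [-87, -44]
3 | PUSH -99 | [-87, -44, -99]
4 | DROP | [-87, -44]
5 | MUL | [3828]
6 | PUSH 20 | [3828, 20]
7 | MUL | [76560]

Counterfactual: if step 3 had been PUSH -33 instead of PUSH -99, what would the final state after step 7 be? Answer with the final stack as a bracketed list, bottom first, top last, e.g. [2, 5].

[76560]

(re-executing from step 3 with the substitution; state before step 3: [-87, -44])
3 | PUSH -33 | [-87, -44, -33]
4 | DROP | [-87, -44]
5 | MUL | [3828]
6 | PUSH 20 | [3828, 20]
7 | MUL | [76560]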